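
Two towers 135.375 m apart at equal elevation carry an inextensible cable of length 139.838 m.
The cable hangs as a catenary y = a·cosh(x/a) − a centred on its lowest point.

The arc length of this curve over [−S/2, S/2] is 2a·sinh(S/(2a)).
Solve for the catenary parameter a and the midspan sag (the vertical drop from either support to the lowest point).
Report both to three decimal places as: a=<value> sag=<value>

a=152.938 sag=15.225

seed: a₀ = √(S³/(24(L−S))) = √(135.375³/(24·4.463)) = 152.190884
iter 1: u=0.444754  f(a)=+4.435e-02  f'(a)=-5.982e-02  a ← 152.190884 − (+4.435e-02/-5.982e-02) = 152.932276
iter 2: u=0.442598  f(a)=+3.262e-04  f'(a)=-5.894e-02  a ← 152.932276 − (+3.262e-04/-5.894e-02) = 152.937810
iter 3: u=0.442582  f(a)=+1.793e-08  f'(a)=-5.893e-02  a ← 152.937810 − (+1.793e-08/-5.893e-02) = 152.937810
iter 4: u=0.442582  f(a)=+0.000e+00  f'(a)=-5.893e-02  a ← 152.937810 − (+0.000e+00/-5.893e-02) = 152.937810
converged: |Δa| < 1e-12 after 4 iterations
sag = a·(cosh(S/(2a)) − 1) = 152.937810·(cosh(0.442582) − 1) = 15.224731
T_max/T_min = cosh(S/(2a)) = 1.099549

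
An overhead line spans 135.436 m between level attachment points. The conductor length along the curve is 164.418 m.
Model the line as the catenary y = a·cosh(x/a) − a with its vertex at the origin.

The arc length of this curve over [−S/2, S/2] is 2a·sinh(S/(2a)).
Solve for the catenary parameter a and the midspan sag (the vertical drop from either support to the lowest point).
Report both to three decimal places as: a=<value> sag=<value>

seed: a₀ = √(S³/(24(L−S))) = √(135.436³/(24·28.982)) = 59.762861
iter 1: u=1.133112  f(a)=+1.918e+00  f'(a)=-1.100e+00  a ← 59.762861 − (+1.918e+00/-1.100e+00) = 61.506480
iter 2: u=1.100990  f(a)=+8.716e-02  f'(a)=-1.002e+00  a ← 61.506480 − (+8.716e-02/-1.002e+00) = 61.593436
iter 3: u=1.099435  f(a)=+1.989e-04  f'(a)=-9.978e-01  a ← 61.593436 − (+1.989e-04/-9.978e-01) = 61.593636
iter 4: u=1.099432  f(a)=+1.041e-09  f'(a)=-9.978e-01  a ← 61.593636 − (+1.041e-09/-9.978e-01) = 61.593636
iter 5: u=1.099432  f(a)=-2.842e-14  f'(a)=-9.978e-01  a ← 61.593636 − (-2.842e-14/-9.978e-01) = 61.593636
converged: |Δa| < 1e-12 after 5 iterations
sag = a·(cosh(S/(2a)) − 1) = 61.593636·(cosh(1.099432) − 1) = 41.129758
T_max/T_min = cosh(S/(2a)) = 1.667760

a=61.594 sag=41.130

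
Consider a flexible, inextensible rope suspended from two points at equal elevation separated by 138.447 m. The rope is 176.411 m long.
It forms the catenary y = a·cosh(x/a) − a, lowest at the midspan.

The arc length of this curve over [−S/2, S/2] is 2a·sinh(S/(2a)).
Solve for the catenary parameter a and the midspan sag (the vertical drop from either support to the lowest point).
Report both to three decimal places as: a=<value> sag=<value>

a=56.061 sag=48.453

seed: a₀ = √(S³/(24(L−S))) = √(138.447³/(24·37.964)) = 53.967677
iter 1: u=1.282684  f(a)=+3.248e+00  f'(a)=-1.652e+00  a ← 53.967677 − (+3.248e+00/-1.652e+00) = 55.933432
iter 2: u=1.237605  f(a)=+1.859e-01  f'(a)=-1.468e+00  a ← 55.933432 − (+1.859e-01/-1.468e+00) = 56.060059
iter 3: u=1.234810  f(a)=+6.908e-04  f'(a)=-1.457e+00  a ← 56.060059 − (+6.908e-04/-1.457e+00) = 56.060533
iter 4: u=1.234799  f(a)=+9.616e-09  f'(a)=-1.457e+00  a ← 56.060533 − (+9.616e-09/-1.457e+00) = 56.060533
iter 5: u=1.234799  f(a)=+5.684e-14  f'(a)=-1.457e+00  a ← 56.060533 − (+5.684e-14/-1.457e+00) = 56.060533
converged: |Δa| < 1e-12 after 5 iterations
sag = a·(cosh(S/(2a)) − 1) = 56.060533·(cosh(1.234799) − 1) = 48.452593
T_max/T_min = cosh(S/(2a)) = 1.864291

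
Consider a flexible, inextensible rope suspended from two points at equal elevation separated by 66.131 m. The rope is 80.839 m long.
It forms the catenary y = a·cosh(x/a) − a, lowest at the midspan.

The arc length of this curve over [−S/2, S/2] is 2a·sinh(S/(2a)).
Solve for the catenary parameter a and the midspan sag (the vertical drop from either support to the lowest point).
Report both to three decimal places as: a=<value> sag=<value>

a=29.533 sag=20.526

seed: a₀ = √(S³/(24(L−S))) = √(66.131³/(24·14.708)) = 28.623663
iter 1: u=1.155181  f(a)=+1.013e+00  f'(a)=-1.172e+00  a ← 28.623663 − (+1.013e+00/-1.172e+00) = 29.488449
iter 2: u=1.121303  f(a)=+4.773e-02  f'(a)=-1.063e+00  a ← 29.488449 − (+4.773e-02/-1.063e+00) = 29.533325
iter 3: u=1.119600  f(a)=+1.175e-04  f'(a)=-1.058e+00  a ← 29.533325 − (+1.175e-04/-1.058e+00) = 29.533436
iter 4: u=1.119595  f(a)=+7.162e-10  f'(a)=-1.058e+00  a ← 29.533436 − (+7.162e-10/-1.058e+00) = 29.533436
iter 5: u=1.119595  f(a)=-1.421e-14  f'(a)=-1.058e+00  a ← 29.533436 − (-1.421e-14/-1.058e+00) = 29.533436
converged: |Δa| < 1e-12 after 5 iterations
sag = a·(cosh(S/(2a)) − 1) = 29.533436·(cosh(1.119595) − 1) = 20.526127
T_max/T_min = cosh(S/(2a)) = 1.695013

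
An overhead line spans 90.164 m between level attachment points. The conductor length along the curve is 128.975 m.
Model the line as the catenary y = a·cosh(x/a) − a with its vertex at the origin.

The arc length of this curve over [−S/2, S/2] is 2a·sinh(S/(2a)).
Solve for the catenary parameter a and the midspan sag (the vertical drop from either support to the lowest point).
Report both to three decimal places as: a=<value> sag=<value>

seed: a₀ = √(S³/(24(L−S))) = √(90.164³/(24·38.811)) = 28.052187
iter 1: u=1.607076  f(a)=+5.331e+00  f'(a)=-3.551e+00  a ← 28.052187 − (+5.331e+00/-3.551e+00) = 29.553610
iter 2: u=1.525431  f(a)=+4.579e-01  f'(a)=-2.965e+00  a ← 29.553610 − (+4.579e-01/-2.965e+00) = 29.708069
iter 3: u=1.517500  f(a)=+4.080e-03  f'(a)=-2.912e+00  a ← 29.708069 − (+4.080e-03/-2.912e+00) = 29.709470
iter 4: u=1.517429  f(a)=+3.303e-07  f'(a)=-2.912e+00  a ← 29.709470 − (+3.303e-07/-2.912e+00) = 29.709470
iter 5: u=1.517429  f(a)=+0.000e+00  f'(a)=-2.912e+00  a ← 29.709470 − (+0.000e+00/-2.912e+00) = 29.709470
converged: |Δa| < 1e-12 after 5 iterations
sag = a·(cosh(S/(2a)) − 1) = 29.709470·(cosh(1.517429) − 1) = 41.292574
T_max/T_min = cosh(S/(2a)) = 2.389879

a=29.709 sag=41.293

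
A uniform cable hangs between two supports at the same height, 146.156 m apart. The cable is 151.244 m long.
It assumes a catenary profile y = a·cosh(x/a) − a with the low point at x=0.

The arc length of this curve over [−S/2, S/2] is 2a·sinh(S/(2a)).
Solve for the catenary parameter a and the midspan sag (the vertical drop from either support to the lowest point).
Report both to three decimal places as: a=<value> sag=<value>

seed: a₀ = √(S³/(24(L−S))) = √(146.156³/(24·5.088)) = 159.899020
iter 1: u=0.457026  f(a)=+5.340e-02  f'(a)=-6.498e-02  a ← 159.899020 − (+5.340e-02/-6.498e-02) = 160.720853
iter 2: u=0.454689  f(a)=+4.145e-04  f'(a)=-6.397e-02  a ← 160.720853 − (+4.145e-04/-6.397e-02) = 160.727333
iter 3: u=0.454671  f(a)=+2.541e-08  f'(a)=-6.397e-02  a ← 160.727333 − (+2.541e-08/-6.397e-02) = 160.727333
iter 4: u=0.454671  f(a)=+0.000e+00  f'(a)=-6.397e-02  a ← 160.727333 − (+0.000e+00/-6.397e-02) = 160.727333
converged: |Δa| < 1e-12 after 4 iterations
sag = a·(cosh(S/(2a)) − 1) = 160.727333·(cosh(0.454671) − 1) = 16.901388
T_max/T_min = cosh(S/(2a)) = 1.105156

a=160.727 sag=16.901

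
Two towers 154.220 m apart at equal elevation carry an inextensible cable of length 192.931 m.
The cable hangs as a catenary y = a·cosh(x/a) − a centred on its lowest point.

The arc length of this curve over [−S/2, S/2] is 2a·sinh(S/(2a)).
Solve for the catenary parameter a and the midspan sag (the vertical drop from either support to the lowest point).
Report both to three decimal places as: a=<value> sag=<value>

a=65.074 sag=51.288

seed: a₀ = √(S³/(24(L−S))) = √(154.220³/(24·38.711)) = 62.833063
iter 1: u=1.227220  f(a)=+3.022e+00  f'(a)=-1.428e+00  a ← 62.833063 − (+3.022e+00/-1.428e+00) = 64.949145
iter 2: u=1.187237  f(a)=+1.594e-01  f'(a)=-1.281e+00  a ← 64.949145 − (+1.594e-01/-1.281e+00) = 65.073551
iter 3: u=1.184967  f(a)=+4.979e-04  f'(a)=-1.273e+00  a ← 65.073551 − (+4.979e-04/-1.273e+00) = 65.073943
iter 4: u=1.184960  f(a)=+4.893e-09  f'(a)=-1.273e+00  a ← 65.073943 − (+4.893e-09/-1.273e+00) = 65.073943
iter 5: u=1.184960  f(a)=-2.842e-14  f'(a)=-1.273e+00  a ← 65.073943 − (-2.842e-14/-1.273e+00) = 65.073943
converged: |Δa| < 1e-12 after 5 iterations
sag = a·(cosh(S/(2a)) − 1) = 65.073943·(cosh(1.184960) − 1) = 51.288468
T_max/T_min = cosh(S/(2a)) = 1.788157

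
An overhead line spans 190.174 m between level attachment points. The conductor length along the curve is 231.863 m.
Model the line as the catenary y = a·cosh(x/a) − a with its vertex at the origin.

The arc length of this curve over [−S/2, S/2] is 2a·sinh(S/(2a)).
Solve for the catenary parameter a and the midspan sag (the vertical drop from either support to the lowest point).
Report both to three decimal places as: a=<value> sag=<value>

a=85.510 sag=58.546

seed: a₀ = √(S³/(24(L−S))) = √(190.174³/(24·41.689)) = 82.910656
iter 1: u=1.146861  f(a)=+2.829e+00  f'(a)=-1.144e+00  a ← 82.910656 − (+2.829e+00/-1.144e+00) = 85.383056
iter 2: u=1.113652  f(a)=+1.315e-01  f'(a)=-1.040e+00  a ← 85.383056 − (+1.315e-01/-1.040e+00) = 85.509460
iter 3: u=1.112006  f(a)=+3.146e-04  f'(a)=-1.035e+00  a ← 85.509460 − (+3.146e-04/-1.035e+00) = 85.509764
iter 4: u=1.112002  f(a)=+1.811e-09  f'(a)=-1.035e+00  a ← 85.509764 − (+1.811e-09/-1.035e+00) = 85.509764
iter 5: u=1.112002  f(a)=+8.527e-14  f'(a)=-1.035e+00  a ← 85.509764 − (+8.527e-14/-1.035e+00) = 85.509764
converged: |Δa| < 1e-12 after 5 iterations
sag = a·(cosh(S/(2a)) − 1) = 85.509764·(cosh(1.112002) − 1) = 58.545894
T_max/T_min = cosh(S/(2a)) = 1.684669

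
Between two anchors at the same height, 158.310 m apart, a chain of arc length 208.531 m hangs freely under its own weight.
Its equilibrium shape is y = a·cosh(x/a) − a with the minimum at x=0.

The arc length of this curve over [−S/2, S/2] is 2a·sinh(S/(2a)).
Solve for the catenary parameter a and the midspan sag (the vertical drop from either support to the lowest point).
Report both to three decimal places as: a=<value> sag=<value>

a=59.926 sag=60.334

seed: a₀ = √(S³/(24(L−S))) = √(158.310³/(24·50.221)) = 57.373880
iter 1: u=1.379635  f(a)=+5.002e+00  f'(a)=-2.107e+00  a ← 57.373880 − (+5.002e+00/-2.107e+00) = 59.747457
iter 2: u=1.324826  f(a)=+3.271e-01  f'(a)=-1.840e+00  a ← 59.747457 − (+3.271e-01/-1.840e+00) = 59.925264
iter 3: u=1.320895  f(a)=+1.616e-03  f'(a)=-1.822e+00  a ← 59.925264 − (+1.616e-03/-1.822e+00) = 59.926151
iter 4: u=1.320876  f(a)=+3.986e-08  f'(a)=-1.822e+00  a ← 59.926151 − (+3.986e-08/-1.822e+00) = 59.926152
iter 5: u=1.320876  f(a)=-2.842e-14  f'(a)=-1.822e+00  a ← 59.926152 − (-2.842e-14/-1.822e+00) = 59.926152
converged: |Δa| < 1e-12 after 5 iterations
sag = a·(cosh(S/(2a)) − 1) = 59.926152·(cosh(1.320876) − 1) = 60.333726
T_max/T_min = cosh(S/(2a)) = 2.006801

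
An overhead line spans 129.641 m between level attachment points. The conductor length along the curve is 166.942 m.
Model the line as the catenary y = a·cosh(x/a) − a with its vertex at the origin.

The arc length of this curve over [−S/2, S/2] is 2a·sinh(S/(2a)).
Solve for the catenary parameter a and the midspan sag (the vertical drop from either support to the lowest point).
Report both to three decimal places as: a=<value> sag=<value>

seed: a₀ = √(S³/(24(L−S))) = √(129.641³/(24·37.301)) = 49.334156
iter 1: u=1.313907  f(a)=+3.355e+00  f'(a)=-1.790e+00  a ← 49.334156 − (+3.355e+00/-1.790e+00) = 51.208779
iter 2: u=1.265808  f(a)=+2.007e-01  f'(a)=-1.582e+00  a ← 51.208779 − (+2.007e-01/-1.582e+00) = 51.335698
iter 3: u=1.262679  f(a)=+8.195e-04  f'(a)=-1.569e+00  a ← 51.335698 − (+8.195e-04/-1.569e+00) = 51.336220
iter 4: u=1.262666  f(a)=+1.378e-08  f'(a)=-1.569e+00  a ← 51.336220 − (+1.378e-08/-1.569e+00) = 51.336220
iter 5: u=1.262666  f(a)=+0.000e+00  f'(a)=-1.569e+00  a ← 51.336220 − (+0.000e+00/-1.569e+00) = 51.336220
converged: |Δa| < 1e-12 after 5 iterations
sag = a·(cosh(S/(2a)) − 1) = 51.336220·(cosh(1.262666) − 1) = 46.657735
T_max/T_min = cosh(S/(2a)) = 1.908866

a=51.336 sag=46.658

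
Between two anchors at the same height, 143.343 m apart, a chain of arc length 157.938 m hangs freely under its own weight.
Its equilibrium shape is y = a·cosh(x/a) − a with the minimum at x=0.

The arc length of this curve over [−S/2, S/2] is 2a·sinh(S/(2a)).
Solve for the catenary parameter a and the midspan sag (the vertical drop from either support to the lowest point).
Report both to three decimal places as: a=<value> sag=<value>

seed: a₀ = √(S³/(24(L−S))) = √(143.343³/(24·14.595)) = 91.697409
iter 1: u=0.781609  f(a)=+4.524e-01  f'(a)=-3.382e-01  a ← 91.697409 − (+4.524e-01/-3.382e-01) = 93.034917
iter 2: u=0.770372  f(a)=+1.009e-02  f'(a)=-3.233e-01  a ← 93.034917 − (+1.009e-02/-3.233e-01) = 93.066121
iter 3: u=0.770114  f(a)=+5.270e-06  f'(a)=-3.229e-01  a ← 93.066121 − (+5.270e-06/-3.229e-01) = 93.066137
iter 4: u=0.770114  f(a)=+1.478e-12  f'(a)=-3.229e-01  a ← 93.066137 − (+1.478e-12/-3.229e-01) = 93.066137
converged: |Δa| < 1e-12 after 4 iterations
sag = a·(cosh(S/(2a)) − 1) = 93.066137·(cosh(0.770114) − 1) = 28.988805
T_max/T_min = cosh(S/(2a)) = 1.311486

a=93.066 sag=28.989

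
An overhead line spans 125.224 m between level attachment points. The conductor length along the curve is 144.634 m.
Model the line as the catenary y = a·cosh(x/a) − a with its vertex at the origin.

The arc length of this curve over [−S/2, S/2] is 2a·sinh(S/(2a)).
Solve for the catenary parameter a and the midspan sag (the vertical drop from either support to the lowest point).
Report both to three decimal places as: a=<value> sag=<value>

a=66.384 sag=31.782

seed: a₀ = √(S³/(24(L−S))) = √(125.224³/(24·19.410)) = 64.925151
iter 1: u=0.964372  f(a)=+9.228e-01  f'(a)=-6.554e-01  a ← 64.925151 − (+9.228e-01/-6.554e-01) = 66.333171
iter 2: u=0.943902  f(a)=+3.087e-02  f'(a)=-6.122e-01  a ← 66.333171 − (+3.087e-02/-6.122e-01) = 66.383601
iter 3: u=0.943185  f(a)=+3.721e-05  f'(a)=-6.107e-01  a ← 66.383601 − (+3.721e-05/-6.107e-01) = 66.383662
iter 4: u=0.943184  f(a)=+5.420e-11  f'(a)=-6.107e-01  a ← 66.383662 − (+5.420e-11/-6.107e-01) = 66.383662
iter 5: u=0.943184  f(a)=-2.842e-14  f'(a)=-6.107e-01  a ← 66.383662 − (-2.842e-14/-6.107e-01) = 66.383662
converged: |Δa| < 1e-12 after 5 iterations
sag = a·(cosh(S/(2a)) − 1) = 66.383662·(cosh(0.943184) − 1) = 31.782213
T_max/T_min = cosh(S/(2a)) = 1.478766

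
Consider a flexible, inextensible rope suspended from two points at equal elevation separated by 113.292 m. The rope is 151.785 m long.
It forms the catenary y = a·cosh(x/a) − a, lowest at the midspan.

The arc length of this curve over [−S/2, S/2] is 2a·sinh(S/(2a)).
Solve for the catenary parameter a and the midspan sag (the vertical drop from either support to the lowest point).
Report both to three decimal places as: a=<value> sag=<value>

seed: a₀ = √(S³/(24(L−S))) = √(113.292³/(24·38.493)) = 39.673669
iter 1: u=1.427798  f(a)=+4.120e+00  f'(a)=-2.366e+00  a ← 39.673669 − (+4.120e+00/-2.366e+00) = 41.414825
iter 2: u=1.367771  f(a)=+2.867e-01  f'(a)=-2.047e+00  a ← 41.414825 − (+2.867e-01/-2.047e+00) = 41.554884
iter 3: u=1.363161  f(a)=+1.619e-03  f'(a)=-2.024e+00  a ← 41.554884 − (+1.619e-03/-2.024e+00) = 41.555683
iter 4: u=1.363135  f(a)=+5.222e-08  f'(a)=-2.024e+00  a ← 41.555683 − (+5.222e-08/-2.024e+00) = 41.555683
iter 5: u=1.363135  f(a)=-2.842e-14  f'(a)=-2.024e+00  a ← 41.555683 − (-2.842e-14/-2.024e+00) = 41.555683
converged: |Δa| < 1e-12 after 5 iterations
sag = a·(cosh(S/(2a)) − 1) = 41.555683·(cosh(1.363135) − 1) = 44.969148
T_max/T_min = cosh(S/(2a)) = 2.082142

a=41.556 sag=44.969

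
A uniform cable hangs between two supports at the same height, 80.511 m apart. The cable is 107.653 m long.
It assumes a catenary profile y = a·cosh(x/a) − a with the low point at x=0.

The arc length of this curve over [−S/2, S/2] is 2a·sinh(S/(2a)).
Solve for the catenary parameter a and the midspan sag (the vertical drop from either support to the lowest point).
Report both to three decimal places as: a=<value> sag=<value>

a=29.637 sag=31.809

seed: a₀ = √(S³/(24(L−S))) = √(80.511³/(24·27.142)) = 28.304552
iter 1: u=1.422227  f(a)=+2.881e+00  f'(a)=-2.335e+00  a ← 28.304552 − (+2.881e+00/-2.335e+00) = 29.538461
iter 2: u=1.362816  f(a)=+1.991e-01  f'(a)=-2.022e+00  a ← 29.538461 − (+1.991e-01/-2.022e+00) = 29.636914
iter 3: u=1.358289  f(a)=+1.107e-03  f'(a)=-2.000e+00  a ← 29.636914 − (+1.107e-03/-2.000e+00) = 29.637468
iter 4: u=1.358264  f(a)=+3.464e-08  f'(a)=-2.000e+00  a ← 29.637468 − (+3.464e-08/-2.000e+00) = 29.637468
iter 5: u=1.358264  f(a)=+0.000e+00  f'(a)=-2.000e+00  a ← 29.637468 − (+0.000e+00/-2.000e+00) = 29.637468
converged: |Δa| < 1e-12 after 5 iterations
sag = a·(cosh(S/(2a)) − 1) = 29.637468·(cosh(1.358264) − 1) = 31.809026
T_max/T_min = cosh(S/(2a)) = 2.073271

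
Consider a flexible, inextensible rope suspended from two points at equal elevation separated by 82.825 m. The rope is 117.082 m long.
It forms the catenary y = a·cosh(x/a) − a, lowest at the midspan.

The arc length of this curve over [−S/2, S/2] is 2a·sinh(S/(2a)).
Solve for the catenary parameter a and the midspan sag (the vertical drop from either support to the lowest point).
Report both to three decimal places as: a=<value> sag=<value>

seed: a₀ = √(S³/(24(L−S))) = √(82.825³/(24·34.257)) = 26.288262
iter 1: u=1.575323  f(a)=+4.511e+00  f'(a)=-3.313e+00  a ← 26.288262 − (+4.511e+00/-3.313e+00) = 27.649746
iter 2: u=1.497753  f(a)=+3.741e-01  f'(a)=-2.784e+00  a ← 27.649746 − (+3.741e-01/-2.784e+00) = 27.784108
iter 3: u=1.490510  f(a)=+3.088e-03  f'(a)=-2.739e+00  a ← 27.784108 − (+3.088e-03/-2.739e+00) = 27.785235
iter 4: u=1.490450  f(a)=+2.142e-07  f'(a)=-2.738e+00  a ← 27.785235 − (+2.142e-07/-2.738e+00) = 27.785236
iter 5: u=1.490450  f(a)=-2.842e-14  f'(a)=-2.738e+00  a ← 27.785236 − (-2.842e-14/-2.738e+00) = 27.785236
converged: |Δa| < 1e-12 after 5 iterations
sag = a·(cosh(S/(2a)) − 1) = 27.785236·(cosh(1.490450) − 1) = 37.014980
T_max/T_min = cosh(S/(2a)) = 2.332182

a=27.785 sag=37.015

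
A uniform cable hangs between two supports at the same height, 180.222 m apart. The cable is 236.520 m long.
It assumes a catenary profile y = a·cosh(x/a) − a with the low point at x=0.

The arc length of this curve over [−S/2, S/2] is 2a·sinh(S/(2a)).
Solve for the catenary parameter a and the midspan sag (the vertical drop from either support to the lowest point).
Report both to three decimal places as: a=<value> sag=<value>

a=68.706 sag=68.064

seed: a₀ = √(S³/(24(L−S))) = √(180.222³/(24·56.298)) = 65.820261
iter 1: u=1.369047  f(a)=+5.518e+00  f'(a)=-2.054e+00  a ← 65.820261 − (+5.518e+00/-2.054e+00) = 68.507181
iter 2: u=1.315351  f(a)=+3.559e-01  f'(a)=-1.796e+00  a ← 68.507181 − (+3.559e-01/-1.796e+00) = 68.705271
iter 3: u=1.311559  f(a)=+1.706e-03  f'(a)=-1.779e+00  a ← 68.705271 − (+1.706e-03/-1.779e+00) = 68.706229
iter 4: u=1.311540  f(a)=+3.961e-08  f'(a)=-1.779e+00  a ← 68.706229 − (+3.961e-08/-1.779e+00) = 68.706229
iter 5: u=1.311540  f(a)=+5.684e-14  f'(a)=-1.779e+00  a ← 68.706229 − (+5.684e-14/-1.779e+00) = 68.706229
converged: |Δa| < 1e-12 after 5 iterations
sag = a·(cosh(S/(2a)) − 1) = 68.706229·(cosh(1.311540) − 1) = 68.063554
T_max/T_min = cosh(S/(2a)) = 1.990646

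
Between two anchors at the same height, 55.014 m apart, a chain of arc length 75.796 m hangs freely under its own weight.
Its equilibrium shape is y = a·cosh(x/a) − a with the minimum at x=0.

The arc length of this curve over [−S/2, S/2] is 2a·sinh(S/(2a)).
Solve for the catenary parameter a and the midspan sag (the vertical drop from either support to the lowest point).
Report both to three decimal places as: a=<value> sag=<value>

a=19.228 sag=23.269

seed: a₀ = √(S³/(24(L−S))) = √(55.014³/(24·20.782)) = 18.270925
iter 1: u=1.505507  f(a)=+2.486e+00  f'(a)=-2.834e+00  a ← 18.270925 − (+2.486e+00/-2.834e+00) = 19.148251
iter 2: u=1.436528  f(a)=+1.903e-01  f'(a)=-2.415e+00  a ← 19.148251 − (+1.903e-01/-2.415e+00) = 19.227039
iter 3: u=1.430642  f(a)=+1.319e-03  f'(a)=-2.382e+00  a ← 19.227039 − (+1.319e-03/-2.382e+00) = 19.227593
iter 4: u=1.430600  f(a)=+6.434e-08  f'(a)=-2.382e+00  a ← 19.227593 − (+6.434e-08/-2.382e+00) = 19.227593
iter 5: u=1.430600  f(a)=-1.421e-14  f'(a)=-2.382e+00  a ← 19.227593 − (-1.421e-14/-2.382e+00) = 19.227593
converged: |Δa| < 1e-12 after 5 iterations
sag = a·(cosh(S/(2a)) − 1) = 19.227593·(cosh(1.430600) − 1) = 23.268980
T_max/T_min = cosh(S/(2a)) = 2.210187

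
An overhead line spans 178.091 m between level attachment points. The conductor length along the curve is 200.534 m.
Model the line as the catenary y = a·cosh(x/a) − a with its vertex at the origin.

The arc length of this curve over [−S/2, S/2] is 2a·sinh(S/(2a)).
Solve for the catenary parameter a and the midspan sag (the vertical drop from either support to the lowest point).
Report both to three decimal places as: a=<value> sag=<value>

a=104.286 sag=40.383

seed: a₀ = √(S³/(24(L−S))) = √(178.091³/(24·22.443)) = 102.403991
iter 1: u=0.869551  f(a)=+8.639e-01  f'(a)=-4.724e-01  a ← 102.403991 − (+8.639e-01/-4.724e-01) = 104.232876
iter 2: u=0.854294  f(a)=+2.369e-02  f'(a)=-4.468e-01  a ← 104.232876 − (+2.369e-02/-4.468e-01) = 104.285893
iter 3: u=0.853859  f(a)=+1.892e-05  f'(a)=-4.461e-01  a ← 104.285893 − (+1.892e-05/-4.461e-01) = 104.285935
iter 4: u=0.853859  f(a)=+1.208e-11  f'(a)=-4.461e-01  a ← 104.285935 − (+1.208e-11/-4.461e-01) = 104.285935
converged: |Δa| < 1e-12 after 4 iterations
sag = a·(cosh(S/(2a)) − 1) = 104.285935·(cosh(0.853859) − 1) = 40.382747
T_max/T_min = cosh(S/(2a)) = 1.387231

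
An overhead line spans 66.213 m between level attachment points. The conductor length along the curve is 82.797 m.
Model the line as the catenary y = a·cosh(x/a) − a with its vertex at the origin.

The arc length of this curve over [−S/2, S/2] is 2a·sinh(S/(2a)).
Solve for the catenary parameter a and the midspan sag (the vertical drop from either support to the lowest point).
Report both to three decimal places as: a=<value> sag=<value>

a=27.967 sag=21.993

seed: a₀ = √(S³/(24(L−S))) = √(66.213³/(24·16.584)) = 27.006272
iter 1: u=1.225882  f(a)=+1.292e+00  f'(a)=-1.423e+00  a ← 27.006272 − (+1.292e+00/-1.423e+00) = 27.914017
iter 2: u=1.186017  f(a)=+6.798e-02  f'(a)=-1.277e+00  a ← 27.914017 − (+6.798e-02/-1.277e+00) = 27.967264
iter 3: u=1.183759  f(a)=+2.115e-04  f'(a)=-1.269e+00  a ← 27.967264 − (+2.115e-04/-1.269e+00) = 27.967430
iter 4: u=1.183752  f(a)=+2.060e-09  f'(a)=-1.269e+00  a ← 27.967430 − (+2.060e-09/-1.269e+00) = 27.967430
iter 5: u=1.183752  f(a)=+0.000e+00  f'(a)=-1.269e+00  a ← 27.967430 − (+0.000e+00/-1.269e+00) = 27.967430
converged: |Δa| < 1e-12 after 5 iterations
sag = a·(cosh(S/(2a)) − 1) = 27.967430·(cosh(1.183752) − 1) = 21.992683
T_max/T_min = cosh(S/(2a)) = 1.786368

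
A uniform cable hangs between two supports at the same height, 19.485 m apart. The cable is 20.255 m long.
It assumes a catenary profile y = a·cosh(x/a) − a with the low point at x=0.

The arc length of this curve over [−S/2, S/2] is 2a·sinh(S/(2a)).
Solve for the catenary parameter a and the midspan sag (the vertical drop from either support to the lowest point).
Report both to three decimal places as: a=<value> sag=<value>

seed: a₀ = √(S³/(24(L−S))) = √(19.485³/(24·0.770)) = 20.007814
iter 1: u=0.486935  f(a)=+9.180e-03  f'(a)=-7.881e-02  a ← 20.007814 − (+9.180e-03/-7.881e-02) = 20.124299
iter 2: u=0.484116  f(a)=+8.079e-05  f'(a)=-7.743e-02  a ← 20.124299 − (+8.079e-05/-7.743e-02) = 20.125342
iter 3: u=0.484091  f(a)=+6.380e-09  f'(a)=-7.742e-02  a ← 20.125342 − (+6.380e-09/-7.742e-02) = 20.125342
iter 4: u=0.484091  f(a)=+0.000e+00  f'(a)=-7.742e-02  a ← 20.125342 − (+0.000e+00/-7.742e-02) = 20.125342
converged: |Δa| < 1e-12 after 4 iterations
sag = a·(cosh(S/(2a)) − 1) = 20.125342·(cosh(0.484091) − 1) = 2.404541
T_max/T_min = cosh(S/(2a)) = 1.119478

a=20.125 sag=2.405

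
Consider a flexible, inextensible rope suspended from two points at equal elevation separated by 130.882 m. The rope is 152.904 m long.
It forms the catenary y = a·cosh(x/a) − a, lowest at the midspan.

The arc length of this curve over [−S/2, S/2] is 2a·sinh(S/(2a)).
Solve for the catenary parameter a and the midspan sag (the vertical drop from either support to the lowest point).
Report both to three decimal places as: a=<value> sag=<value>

a=66.715 sag=34.753

seed: a₀ = √(S³/(24(L−S))) = √(130.882³/(24·22.022)) = 65.130721
iter 1: u=1.004764  f(a)=+1.139e+00  f'(a)=-7.470e-01  a ← 65.130721 − (+1.139e+00/-7.470e-01) = 66.655067
iter 2: u=0.981786  f(a)=+4.120e-02  f'(a)=-6.938e-01  a ← 66.655067 − (+4.120e-02/-6.938e-01) = 66.714451
iter 3: u=0.980912  f(a)=+5.843e-05  f'(a)=-6.919e-01  a ← 66.714451 − (+5.843e-05/-6.919e-01) = 66.714535
iter 4: u=0.980911  f(a)=+1.179e-10  f'(a)=-6.919e-01  a ← 66.714535 − (+1.179e-10/-6.919e-01) = 66.714535
iter 5: u=0.980911  f(a)=+0.000e+00  f'(a)=-6.919e-01  a ← 66.714535 − (+0.000e+00/-6.919e-01) = 66.714535
converged: |Δa| < 1e-12 after 5 iterations
sag = a·(cosh(S/(2a)) − 1) = 66.714535·(cosh(0.980911) − 1) = 34.753378
T_max/T_min = cosh(S/(2a)) = 1.520927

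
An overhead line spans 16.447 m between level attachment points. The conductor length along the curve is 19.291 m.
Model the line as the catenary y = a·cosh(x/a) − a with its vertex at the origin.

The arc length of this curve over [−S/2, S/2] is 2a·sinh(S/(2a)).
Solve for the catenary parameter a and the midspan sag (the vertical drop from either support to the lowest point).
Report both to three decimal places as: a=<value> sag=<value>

a=8.275 sag=4.434

seed: a₀ = √(S³/(24(L−S))) = √(16.447³/(24·2.844)) = 8.073459
iter 1: u=1.018585  f(a)=+1.512e-01  f'(a)=-7.804e-01  a ← 8.073459 − (+1.512e-01/-7.804e-01) = 8.267249
iter 2: u=0.994708  f(a)=+5.616e-03  f'(a)=-7.234e-01  a ← 8.267249 − (+5.616e-03/-7.234e-01) = 8.275013
iter 3: u=0.993775  f(a)=+8.408e-06  f'(a)=-7.212e-01  a ← 8.275013 − (+8.408e-06/-7.212e-01) = 8.275025
iter 4: u=0.993773  f(a)=+1.891e-11  f'(a)=-7.212e-01  a ← 8.275025 − (+1.891e-11/-7.212e-01) = 8.275025
iter 5: u=0.993773  f(a)=+3.553e-15  f'(a)=-7.212e-01  a ← 8.275025 − (+3.553e-15/-7.212e-01) = 8.275025
converged: |Δa| < 1e-12 after 5 iterations
sag = a·(cosh(S/(2a)) − 1) = 8.275025·(cosh(0.993773) − 1) = 4.433701
T_max/T_min = cosh(S/(2a)) = 1.535793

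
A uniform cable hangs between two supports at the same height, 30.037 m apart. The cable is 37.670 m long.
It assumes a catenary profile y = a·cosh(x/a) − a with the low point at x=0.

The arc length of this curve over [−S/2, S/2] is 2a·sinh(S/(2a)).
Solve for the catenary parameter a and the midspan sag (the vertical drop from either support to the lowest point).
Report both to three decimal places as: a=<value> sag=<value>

seed: a₀ = √(S³/(24(L−S))) = √(30.037³/(24·7.633)) = 12.162744
iter 1: u=1.234795  f(a)=+6.035e-01  f'(a)=-1.457e+00  a ← 12.162744 − (+6.035e-01/-1.457e+00) = 12.576875
iter 2: u=1.194136  f(a)=+3.219e-02  f'(a)=-1.306e+00  a ← 12.576875 − (+3.219e-02/-1.306e+00) = 12.601534
iter 3: u=1.191799  f(a)=+1.030e-04  f'(a)=-1.297e+00  a ← 12.601534 − (+1.030e-04/-1.297e+00) = 12.601613
iter 4: u=1.191792  f(a)=+1.063e-09  f'(a)=-1.297e+00  a ← 12.601613 − (+1.063e-09/-1.297e+00) = 12.601613
iter 5: u=1.191792  f(a)=-7.105e-15  f'(a)=-1.297e+00  a ← 12.601613 − (-7.105e-15/-1.297e+00) = 12.601613
converged: |Δa| < 1e-12 after 5 iterations
sag = a·(cosh(S/(2a)) − 1) = 12.601613·(cosh(1.191792) − 1) = 10.060202
T_max/T_min = cosh(S/(2a)) = 1.798327

a=12.602 sag=10.060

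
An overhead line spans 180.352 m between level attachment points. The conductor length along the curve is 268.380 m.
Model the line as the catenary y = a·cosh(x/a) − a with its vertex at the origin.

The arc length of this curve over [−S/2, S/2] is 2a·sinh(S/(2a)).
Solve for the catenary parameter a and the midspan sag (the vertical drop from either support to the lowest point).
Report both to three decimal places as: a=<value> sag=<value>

a=56.188 sag=89.291

seed: a₀ = √(S³/(24(L−S))) = √(180.352³/(24·88.028)) = 52.694514
iter 1: u=1.711298  f(a)=+1.383e+01  f'(a)=-4.428e+00  a ← 52.694514 − (+1.383e+01/-4.428e+00) = 55.817203
iter 2: u=1.615559  f(a)=+1.324e+00  f'(a)=-3.617e+00  a ← 55.817203 − (+1.324e+00/-3.617e+00) = 56.183382
iter 3: u=1.605030  f(a)=+1.499e-02  f'(a)=-3.535e+00  a ← 56.183382 − (+1.499e-02/-3.535e+00) = 56.187623
iter 4: u=1.604909  f(a)=+1.970e-06  f'(a)=-3.534e+00  a ← 56.187623 − (+1.970e-06/-3.534e+00) = 56.187623
iter 5: u=1.604909  f(a)=+0.000e+00  f'(a)=-3.534e+00  a ← 56.187623 − (+0.000e+00/-3.534e+00) = 56.187623
converged: |Δa| < 1e-12 after 5 iterations
sag = a·(cosh(S/(2a)) − 1) = 56.187623·(cosh(1.604909) − 1) = 89.290915
T_max/T_min = cosh(S/(2a)) = 2.589156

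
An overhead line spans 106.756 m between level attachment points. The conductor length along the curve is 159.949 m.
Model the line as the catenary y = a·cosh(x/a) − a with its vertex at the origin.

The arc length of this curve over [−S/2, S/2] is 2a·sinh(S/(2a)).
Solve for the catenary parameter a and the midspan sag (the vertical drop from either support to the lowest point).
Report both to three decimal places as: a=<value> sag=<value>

a=32.957 sag=53.542

seed: a₀ = √(S³/(24(L−S))) = √(106.756³/(24·53.193)) = 30.871347
iter 1: u=1.729047  f(a)=+8.541e+00  f'(a)=-4.593e+00  a ← 30.871347 − (+8.541e+00/-4.593e+00) = 32.731147
iter 2: u=1.630801  f(a)=+8.327e-01  f'(a)=-3.737e+00  a ← 32.731147 − (+8.327e-01/-3.737e+00) = 32.953975
iter 3: u=1.619774  f(a)=+9.803e-03  f'(a)=-3.650e+00  a ← 32.953975 − (+9.803e-03/-3.650e+00) = 32.956661
iter 4: u=1.619642  f(a)=+1.394e-06  f'(a)=-3.649e+00  a ← 32.956661 − (+1.394e-06/-3.649e+00) = 32.956661
iter 5: u=1.619642  f(a)=+0.000e+00  f'(a)=-3.649e+00  a ← 32.956661 − (+0.000e+00/-3.649e+00) = 32.956661
converged: |Δa| < 1e-12 after 5 iterations
sag = a·(cosh(S/(2a)) − 1) = 32.956661·(cosh(1.619642) − 1) = 53.542253
T_max/T_min = cosh(S/(2a)) = 2.624626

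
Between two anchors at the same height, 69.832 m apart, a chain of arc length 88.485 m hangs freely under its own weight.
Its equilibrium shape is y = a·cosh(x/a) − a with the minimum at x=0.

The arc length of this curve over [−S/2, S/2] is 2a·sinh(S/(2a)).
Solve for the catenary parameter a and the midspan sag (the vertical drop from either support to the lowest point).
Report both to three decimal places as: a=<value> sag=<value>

seed: a₀ = √(S³/(24(L−S))) = √(69.832³/(24·18.653)) = 27.580476
iter 1: u=1.265968  f(a)=+1.553e+00  f'(a)=-1.582e+00  a ← 27.580476 − (+1.553e+00/-1.582e+00) = 28.562066
iter 2: u=1.222461  f(a)=+8.676e-02  f'(a)=-1.410e+00  a ← 28.562066 − (+8.676e-02/-1.410e+00) = 28.623604
iter 3: u=1.219832  f(a)=+3.062e-04  f'(a)=-1.400e+00  a ← 28.623604 − (+3.062e-04/-1.400e+00) = 28.623823
iter 4: u=1.219823  f(a)=+3.845e-09  f'(a)=-1.400e+00  a ← 28.623823 − (+3.845e-09/-1.400e+00) = 28.623823
iter 5: u=1.219823  f(a)=+0.000e+00  f'(a)=-1.400e+00  a ← 28.623823 − (+0.000e+00/-1.400e+00) = 28.623823
converged: |Δa| < 1e-12 after 5 iterations
sag = a·(cosh(S/(2a)) − 1) = 28.623823·(cosh(1.219823) − 1) = 24.070788
T_max/T_min = cosh(S/(2a)) = 1.840935

a=28.624 sag=24.071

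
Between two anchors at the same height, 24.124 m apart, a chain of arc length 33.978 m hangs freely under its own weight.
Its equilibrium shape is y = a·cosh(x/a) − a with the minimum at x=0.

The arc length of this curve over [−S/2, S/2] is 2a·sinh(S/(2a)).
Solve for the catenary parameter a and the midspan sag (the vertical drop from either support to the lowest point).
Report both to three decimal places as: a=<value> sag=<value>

seed: a₀ = √(S³/(24(L−S))) = √(24.124³/(24·9.854)) = 7.704813
iter 1: u=1.565515  f(a)=+1.280e+00  f'(a)=-3.242e+00  a ← 7.704813 − (+1.280e+00/-3.242e+00) = 8.099742
iter 2: u=1.489183  f(a)=+1.050e-01  f'(a)=-2.730e+00  a ← 8.099742 − (+1.050e-01/-2.730e+00) = 8.138213
iter 3: u=1.482144  f(a)=+8.463e-04  f'(a)=-2.686e+00  a ← 8.138213 − (+8.463e-04/-2.686e+00) = 8.138528
iter 4: u=1.482086  f(a)=+5.593e-08  f'(a)=-2.686e+00  a ← 8.138528 − (+5.593e-08/-2.686e+00) = 8.138528
iter 5: u=1.482086  f(a)=+7.105e-15  f'(a)=-2.686e+00  a ← 8.138528 − (+7.105e-15/-2.686e+00) = 8.138528
converged: |Δa| < 1e-12 after 5 iterations
sag = a·(cosh(S/(2a)) − 1) = 8.138528·(cosh(1.482086) − 1) = 10.699247
T_max/T_min = cosh(S/(2a)) = 2.314641

a=8.139 sag=10.699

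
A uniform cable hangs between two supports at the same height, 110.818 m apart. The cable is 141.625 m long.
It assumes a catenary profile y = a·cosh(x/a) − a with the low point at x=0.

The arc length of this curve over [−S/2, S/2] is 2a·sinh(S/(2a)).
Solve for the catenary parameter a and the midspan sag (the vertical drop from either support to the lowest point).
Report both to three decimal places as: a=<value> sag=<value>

seed: a₀ = √(S³/(24(L−S))) = √(110.818³/(24·30.807)) = 42.902751
iter 1: u=1.291502  f(a)=+2.674e+00  f'(a)=-1.690e+00  a ← 42.902751 − (+2.674e+00/-1.690e+00) = 44.484456
iter 2: u=1.245581  f(a)=+1.550e-01  f'(a)=-1.500e+00  a ← 44.484456 − (+1.550e-01/-1.500e+00) = 44.587798
iter 3: u=1.242694  f(a)=+5.915e-04  f'(a)=-1.488e+00  a ← 44.587798 − (+5.915e-04/-1.488e+00) = 44.588195
iter 4: u=1.242683  f(a)=+8.690e-09  f'(a)=-1.488e+00  a ← 44.588195 − (+8.690e-09/-1.488e+00) = 44.588195
iter 5: u=1.242683  f(a)=-2.842e-14  f'(a)=-1.488e+00  a ← 44.588195 − (-2.842e-14/-1.488e+00) = 44.588195
converged: |Δa| < 1e-12 after 5 iterations
sag = a·(cosh(S/(2a)) − 1) = 44.588195·(cosh(1.242683) − 1) = 39.092850
T_max/T_min = cosh(S/(2a)) = 1.876753

a=44.588 sag=39.093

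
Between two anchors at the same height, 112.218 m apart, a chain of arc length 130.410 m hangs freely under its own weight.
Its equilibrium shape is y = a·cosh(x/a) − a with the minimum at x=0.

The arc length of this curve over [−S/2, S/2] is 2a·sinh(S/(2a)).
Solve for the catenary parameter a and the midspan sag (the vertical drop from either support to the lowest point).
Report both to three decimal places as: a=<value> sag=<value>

a=58.226 sag=29.192

seed: a₀ = √(S³/(24(L−S))) = √(112.218³/(24·18.192)) = 56.891573
iter 1: u=0.986244  f(a)=+9.055e-01  f'(a)=-7.039e-01  a ← 56.891573 − (+9.055e-01/-7.039e-01) = 58.177931
iter 2: u=0.964438  f(a)=+3.162e-02  f'(a)=-6.555e-01  a ← 58.177931 − (+3.162e-02/-6.555e-01) = 58.226169
iter 3: u=0.963639  f(a)=+4.166e-05  f'(a)=-6.538e-01  a ← 58.226169 − (+4.166e-05/-6.538e-01) = 58.226233
iter 4: u=0.963638  f(a)=+7.250e-11  f'(a)=-6.538e-01  a ← 58.226233 − (+7.250e-11/-6.538e-01) = 58.226233
iter 5: u=0.963638  f(a)=+0.000e+00  f'(a)=-6.538e-01  a ← 58.226233 − (+0.000e+00/-6.538e-01) = 58.226233
converged: |Δa| < 1e-12 after 5 iterations
sag = a·(cosh(S/(2a)) − 1) = 58.226233·(cosh(0.963638) − 1) = 29.192222
T_max/T_min = cosh(S/(2a)) = 1.501359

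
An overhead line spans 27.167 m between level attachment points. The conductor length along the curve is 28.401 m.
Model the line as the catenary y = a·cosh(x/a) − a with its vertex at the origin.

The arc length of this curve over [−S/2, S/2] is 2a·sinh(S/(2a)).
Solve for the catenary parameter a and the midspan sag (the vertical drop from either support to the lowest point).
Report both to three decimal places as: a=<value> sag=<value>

a=26.195 sag=3.602

seed: a₀ = √(S³/(24(L−S))) = √(27.167³/(24·1.234)) = 26.019523
iter 1: u=0.522050  f(a)=+1.693e-02  f'(a)=-9.746e-02  a ← 26.019523 − (+1.693e-02/-9.746e-02) = 26.193180
iter 2: u=0.518589  f(a)=+1.709e-04  f'(a)=-9.550e-02  a ← 26.193180 − (+1.709e-04/-9.550e-02) = 26.194970
iter 3: u=0.518554  f(a)=+1.783e-08  f'(a)=-9.548e-02  a ← 26.194970 − (+1.783e-08/-9.548e-02) = 26.194970
iter 4: u=0.518554  f(a)=+0.000e+00  f'(a)=-9.548e-02  a ← 26.194970 − (+0.000e+00/-9.548e-02) = 26.194970
converged: |Δa| < 1e-12 after 4 iterations
sag = a·(cosh(S/(2a)) − 1) = 26.194970·(cosh(0.518554) − 1) = 3.601517
T_max/T_min = cosh(S/(2a)) = 1.137489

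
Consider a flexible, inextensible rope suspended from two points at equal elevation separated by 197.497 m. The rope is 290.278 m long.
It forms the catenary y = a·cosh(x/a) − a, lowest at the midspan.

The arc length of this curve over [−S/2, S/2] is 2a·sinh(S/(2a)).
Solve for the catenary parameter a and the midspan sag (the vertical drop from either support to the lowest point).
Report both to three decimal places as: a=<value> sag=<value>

seed: a₀ = √(S³/(24(L−S))) = √(197.497³/(24·92.781)) = 58.817371
iter 1: u=1.678900  f(a)=+1.399e+01  f'(a)=-4.139e+00  a ← 58.817371 − (+1.399e+01/-4.139e+00) = 62.197566
iter 2: u=1.587659  f(a)=+1.297e+00  f'(a)=-3.404e+00  a ← 62.197566 − (+1.297e+00/-3.404e+00) = 62.578463
iter 3: u=1.577995  f(a)=+1.365e-02  f'(a)=-3.333e+00  a ← 62.578463 − (+1.365e-02/-3.333e+00) = 62.582559
iter 4: u=1.577892  f(a)=+1.548e-06  f'(a)=-3.332e+00  a ← 62.582559 − (+1.548e-06/-3.332e+00) = 62.582559
iter 5: u=1.577892  f(a)=+5.684e-14  f'(a)=-3.332e+00  a ← 62.582559 − (+5.684e-14/-3.332e+00) = 62.582559
converged: |Δa| < 1e-12 after 5 iterations
sag = a·(cosh(S/(2a)) − 1) = 62.582559·(cosh(1.577892) − 1) = 95.474095
T_max/T_min = cosh(S/(2a)) = 2.525570

a=62.583 sag=95.474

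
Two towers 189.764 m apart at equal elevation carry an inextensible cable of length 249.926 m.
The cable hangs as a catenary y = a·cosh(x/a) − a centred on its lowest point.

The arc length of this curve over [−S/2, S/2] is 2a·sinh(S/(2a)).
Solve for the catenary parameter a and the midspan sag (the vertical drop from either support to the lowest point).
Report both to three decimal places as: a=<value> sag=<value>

seed: a₀ = √(S³/(24(L−S))) = √(189.764³/(24·60.162)) = 68.794542
iter 1: u=1.379208  f(a)=+5.988e+00  f'(a)=-2.105e+00  a ← 68.794542 − (+5.988e+00/-2.105e+00) = 71.639074
iter 2: u=1.324445  f(a)=+3.914e-01  f'(a)=-1.838e+00  a ← 71.639074 − (+3.914e-01/-1.838e+00) = 71.852024
iter 3: u=1.320520  f(a)=+1.931e-03  f'(a)=-1.820e+00  a ← 71.852024 − (+1.931e-03/-1.820e+00) = 71.853085
iter 4: u=1.320500  f(a)=+4.752e-08  f'(a)=-1.820e+00  a ← 71.853085 − (+4.752e-08/-1.820e+00) = 71.853085
iter 5: u=1.320500  f(a)=+2.842e-14  f'(a)=-1.820e+00  a ← 71.853085 − (+2.842e-14/-1.820e+00) = 71.853085
converged: |Δa| < 1e-12 after 5 iterations
sag = a·(cosh(S/(2a)) − 1) = 71.853085·(cosh(1.320500) − 1) = 72.294815
T_max/T_min = cosh(S/(2a)) = 2.006148

a=71.853 sag=72.295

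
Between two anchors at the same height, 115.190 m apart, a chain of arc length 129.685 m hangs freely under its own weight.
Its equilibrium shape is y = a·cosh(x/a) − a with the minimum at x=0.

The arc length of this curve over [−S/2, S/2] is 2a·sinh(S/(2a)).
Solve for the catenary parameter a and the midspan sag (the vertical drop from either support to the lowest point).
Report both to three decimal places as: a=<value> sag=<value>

a=67.500 sag=26.099

seed: a₀ = √(S³/(24(L−S))) = √(115.190³/(24·14.495)) = 66.283806
iter 1: u=0.868915  f(a)=+5.571e-01  f'(a)=-4.713e-01  a ← 66.283806 − (+5.571e-01/-4.713e-01) = 67.465968
iter 2: u=0.853690  f(a)=+1.525e-02  f'(a)=-4.458e-01  a ← 67.465968 − (+1.525e-02/-4.458e-01) = 67.500186
iter 3: u=0.853257  f(a)=+1.215e-05  f'(a)=-4.451e-01  a ← 67.500186 − (+1.215e-05/-4.451e-01) = 67.500213
iter 4: u=0.853257  f(a)=+7.674e-12  f'(a)=-4.451e-01  a ← 67.500213 − (+7.674e-12/-4.451e-01) = 67.500213
converged: |Δa| < 1e-12 after 4 iterations
sag = a·(cosh(S/(2a)) − 1) = 67.500213·(cosh(0.853257) − 1) = 26.099085
T_max/T_min = cosh(S/(2a)) = 1.386652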